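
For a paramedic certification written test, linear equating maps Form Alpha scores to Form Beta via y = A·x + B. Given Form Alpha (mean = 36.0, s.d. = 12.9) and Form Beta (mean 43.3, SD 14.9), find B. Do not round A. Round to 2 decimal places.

1.72

A = SD_Y / SD_X = 14.9 / 12.9 = 1.155039
B = M_Y − A·M_X = 43.3 − 1.155039 × 36.0 = 1.72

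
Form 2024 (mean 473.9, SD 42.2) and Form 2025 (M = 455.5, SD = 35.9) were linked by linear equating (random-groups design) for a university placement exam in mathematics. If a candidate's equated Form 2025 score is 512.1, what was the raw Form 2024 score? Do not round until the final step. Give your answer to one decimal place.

540.4

Invert y = (SD_Y/SD_X)(x − M_X) + M_Y:
x = (SD_X/SD_Y)(y − M_Y) + M_X = (42.2/35.9)(512.1 − 455.5) + 473.9
x = 1.175487 × 56.600 + 473.9 = 540.4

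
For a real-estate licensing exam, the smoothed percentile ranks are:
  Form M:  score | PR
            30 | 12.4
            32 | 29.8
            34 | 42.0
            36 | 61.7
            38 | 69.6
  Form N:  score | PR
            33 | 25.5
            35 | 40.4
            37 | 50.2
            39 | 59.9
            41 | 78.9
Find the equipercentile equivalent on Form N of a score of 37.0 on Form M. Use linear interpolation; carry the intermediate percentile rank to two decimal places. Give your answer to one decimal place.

PR of 37.0 on Form M: 61.7 + (37.0 − 36)/(38 − 36) × (69.6 − 61.7) = 65.65
On Form N, PR 65.65 falls between score 39 (PR 59.9) and 41 (PR 78.9).
Interpolate: 39 + (65.65 − 59.9)/(78.9 − 59.9) × (41 − 39) = 39.6

39.6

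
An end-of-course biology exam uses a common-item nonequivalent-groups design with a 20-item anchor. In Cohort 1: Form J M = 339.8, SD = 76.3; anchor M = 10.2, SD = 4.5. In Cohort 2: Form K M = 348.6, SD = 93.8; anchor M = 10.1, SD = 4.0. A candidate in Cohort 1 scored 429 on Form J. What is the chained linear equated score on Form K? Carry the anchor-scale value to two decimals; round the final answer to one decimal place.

474.3

Form J → anchor (Cohort 1): v = (4.5/76.3)(429 − 339.8) + 10.2 = 15.46
anchor → Form K (Cohort 2): y = (93.8/4.0)(15.46 − 10.1) + 348.6 = 474.3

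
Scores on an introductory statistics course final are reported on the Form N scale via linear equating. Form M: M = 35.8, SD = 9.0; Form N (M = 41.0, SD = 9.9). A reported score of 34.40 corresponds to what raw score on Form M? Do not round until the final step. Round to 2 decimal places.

29.80

Invert y = (SD_Y/SD_X)(x − M_X) + M_Y:
x = (SD_X/SD_Y)(y − M_Y) + M_X = (9.0/9.9)(34.40 − 41.0) + 35.8
x = 0.909091 × -6.600 + 35.8 = 29.80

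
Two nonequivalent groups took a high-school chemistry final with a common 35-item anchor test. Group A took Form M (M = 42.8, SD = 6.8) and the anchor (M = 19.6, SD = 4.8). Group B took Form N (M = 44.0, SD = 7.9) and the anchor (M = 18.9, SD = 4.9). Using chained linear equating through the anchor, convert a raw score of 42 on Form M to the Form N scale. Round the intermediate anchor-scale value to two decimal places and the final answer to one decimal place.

44.2

Form M → anchor (Group A): v = (4.8/6.8)(42 − 42.8) + 19.6 = 19.04
anchor → Form N (Group B): y = (7.9/4.9)(19.04 − 18.9) + 44.0 = 44.2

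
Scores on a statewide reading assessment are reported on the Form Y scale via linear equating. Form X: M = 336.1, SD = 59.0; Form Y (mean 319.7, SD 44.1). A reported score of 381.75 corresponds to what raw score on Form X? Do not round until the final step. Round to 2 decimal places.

419.11

Invert y = (SD_Y/SD_X)(x − M_X) + M_Y:
x = (SD_X/SD_Y)(y − M_Y) + M_X = (59.0/44.1)(381.75 − 319.7) + 336.1
x = 1.337868 × 62.050 + 336.1 = 419.11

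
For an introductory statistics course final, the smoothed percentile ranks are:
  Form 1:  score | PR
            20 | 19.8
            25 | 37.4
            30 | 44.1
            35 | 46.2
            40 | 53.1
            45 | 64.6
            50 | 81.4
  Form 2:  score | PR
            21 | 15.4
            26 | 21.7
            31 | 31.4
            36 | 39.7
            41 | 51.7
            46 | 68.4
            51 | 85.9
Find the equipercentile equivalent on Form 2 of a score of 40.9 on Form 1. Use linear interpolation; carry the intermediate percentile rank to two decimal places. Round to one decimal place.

42.0

PR of 40.9 on Form 1: 53.1 + (40.9 − 40)/(45 − 40) × (64.6 − 53.1) = 55.17
On Form 2, PR 55.17 falls between score 41 (PR 51.7) and 46 (PR 68.4).
Interpolate: 41 + (55.17 − 51.7)/(68.4 − 51.7) × (46 − 41) = 42.0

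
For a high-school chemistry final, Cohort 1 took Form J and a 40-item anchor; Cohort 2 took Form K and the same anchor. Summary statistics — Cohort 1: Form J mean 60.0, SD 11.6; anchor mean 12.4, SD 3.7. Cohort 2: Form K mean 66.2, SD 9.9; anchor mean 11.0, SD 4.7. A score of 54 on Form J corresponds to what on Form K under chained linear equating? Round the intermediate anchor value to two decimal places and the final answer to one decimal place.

Form J → anchor (Cohort 1): v = (3.7/11.6)(54 − 60.0) + 12.4 = 10.49
anchor → Form K (Cohort 2): y = (9.9/4.7)(10.49 − 11.0) + 66.2 = 65.1

65.1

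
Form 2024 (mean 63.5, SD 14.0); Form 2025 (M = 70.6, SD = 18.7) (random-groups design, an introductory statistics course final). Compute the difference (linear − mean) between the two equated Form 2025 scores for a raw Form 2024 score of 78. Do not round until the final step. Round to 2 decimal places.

Mean-equated: 78 + (70.6 − 63.5) = 85.10
Linear-equated: (18.7/14.0)(78 − 63.5) + 70.6 = 89.968
Difference = 89.968 − 85.10 = 4.87

4.87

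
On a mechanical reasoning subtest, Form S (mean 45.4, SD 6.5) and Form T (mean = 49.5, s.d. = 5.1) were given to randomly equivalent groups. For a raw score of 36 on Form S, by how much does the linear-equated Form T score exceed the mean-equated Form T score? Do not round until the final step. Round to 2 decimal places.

2.02

Mean-equated: 36 + (49.5 − 45.4) = 40.10
Linear-equated: (5.1/6.5)(36 − 45.4) + 49.5 = 42.125
Difference = 42.125 − 40.10 = 2.02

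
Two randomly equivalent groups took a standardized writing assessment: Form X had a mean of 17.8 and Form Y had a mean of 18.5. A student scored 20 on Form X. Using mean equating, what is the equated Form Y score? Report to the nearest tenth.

20.7

Mean equating: y = x + (M_Y − M_X) = 20 + (18.5 − 17.8) = 20.7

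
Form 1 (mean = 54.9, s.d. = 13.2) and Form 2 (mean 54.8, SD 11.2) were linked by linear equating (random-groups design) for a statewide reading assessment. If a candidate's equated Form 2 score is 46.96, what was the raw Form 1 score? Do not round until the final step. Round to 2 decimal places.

Invert y = (SD_Y/SD_X)(x − M_X) + M_Y:
x = (SD_X/SD_Y)(y − M_Y) + M_X = (13.2/11.2)(46.96 − 54.8) + 54.9
x = 1.178571 × -7.840 + 54.9 = 45.66

45.66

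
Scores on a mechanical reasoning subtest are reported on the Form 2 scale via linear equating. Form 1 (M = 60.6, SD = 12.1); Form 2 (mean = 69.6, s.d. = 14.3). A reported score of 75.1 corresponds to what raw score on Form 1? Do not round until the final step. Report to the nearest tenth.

65.3

Invert y = (SD_Y/SD_X)(x − M_X) + M_Y:
x = (SD_X/SD_Y)(y − M_Y) + M_X = (12.1/14.3)(75.1 − 69.6) + 60.6
x = 0.846154 × 5.500 + 60.6 = 65.3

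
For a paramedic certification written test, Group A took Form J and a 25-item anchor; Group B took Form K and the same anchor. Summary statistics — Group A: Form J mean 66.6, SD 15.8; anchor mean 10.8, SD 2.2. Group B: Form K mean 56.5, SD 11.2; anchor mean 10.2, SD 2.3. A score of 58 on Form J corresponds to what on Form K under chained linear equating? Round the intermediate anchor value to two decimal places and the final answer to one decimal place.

Form J → anchor (Group A): v = (2.2/15.8)(58 − 66.6) + 10.8 = 9.60
anchor → Form K (Group B): y = (11.2/2.3)(9.60 − 10.2) + 56.5 = 53.6

53.6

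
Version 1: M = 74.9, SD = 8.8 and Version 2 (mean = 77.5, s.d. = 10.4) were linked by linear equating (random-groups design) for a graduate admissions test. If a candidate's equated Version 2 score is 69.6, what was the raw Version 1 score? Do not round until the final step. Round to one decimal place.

Invert y = (SD_Y/SD_X)(x − M_X) + M_Y:
x = (SD_X/SD_Y)(y − M_Y) + M_X = (8.8/10.4)(69.6 − 77.5) + 74.9
x = 0.846154 × -7.900 + 74.9 = 68.2

68.2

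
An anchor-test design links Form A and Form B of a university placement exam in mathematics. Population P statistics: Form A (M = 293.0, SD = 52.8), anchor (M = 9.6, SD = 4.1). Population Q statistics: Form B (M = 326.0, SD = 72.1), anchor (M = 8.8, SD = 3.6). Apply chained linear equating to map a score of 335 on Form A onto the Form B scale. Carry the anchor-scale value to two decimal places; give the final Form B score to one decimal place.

407.3

Form A → anchor (Population P): v = (4.1/52.8)(335 − 293.0) + 9.6 = 12.86
anchor → Form B (Population Q): y = (72.1/3.6)(12.86 − 8.8) + 326.0 = 407.3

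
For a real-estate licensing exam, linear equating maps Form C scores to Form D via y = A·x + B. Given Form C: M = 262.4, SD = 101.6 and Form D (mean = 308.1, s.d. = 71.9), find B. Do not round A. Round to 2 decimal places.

122.41

A = SD_Y / SD_X = 71.9 / 101.6 = 0.707677
B = M_Y − A·M_X = 308.1 − 0.707677 × 262.4 = 122.41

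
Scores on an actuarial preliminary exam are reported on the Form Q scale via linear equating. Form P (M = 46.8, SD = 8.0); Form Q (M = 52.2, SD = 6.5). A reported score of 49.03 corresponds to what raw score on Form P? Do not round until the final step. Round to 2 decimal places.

42.90

Invert y = (SD_Y/SD_X)(x − M_X) + M_Y:
x = (SD_X/SD_Y)(y − M_Y) + M_X = (8.0/6.5)(49.03 − 52.2) + 46.8
x = 1.230769 × -3.170 + 46.8 = 42.90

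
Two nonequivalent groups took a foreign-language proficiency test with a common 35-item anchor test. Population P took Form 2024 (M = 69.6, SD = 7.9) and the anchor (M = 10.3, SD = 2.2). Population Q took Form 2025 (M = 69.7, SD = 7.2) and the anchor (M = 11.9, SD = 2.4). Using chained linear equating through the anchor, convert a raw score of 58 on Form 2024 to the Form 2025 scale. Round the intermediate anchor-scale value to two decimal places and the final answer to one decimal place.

Form 2024 → anchor (Population P): v = (2.2/7.9)(58 − 69.6) + 10.3 = 7.07
anchor → Form 2025 (Population Q): y = (7.2/2.4)(7.07 − 11.9) + 69.7 = 55.2

55.2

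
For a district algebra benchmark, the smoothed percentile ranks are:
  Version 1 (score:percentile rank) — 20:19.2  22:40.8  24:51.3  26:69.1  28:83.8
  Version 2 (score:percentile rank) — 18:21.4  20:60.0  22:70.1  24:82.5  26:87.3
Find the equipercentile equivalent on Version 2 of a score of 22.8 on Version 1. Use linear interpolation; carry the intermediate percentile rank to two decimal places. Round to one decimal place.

PR of 22.8 on Version 1: 40.8 + (22.8 − 22)/(24 − 22) × (51.3 − 40.8) = 45.00
On Version 2, PR 45.00 falls between score 18 (PR 21.4) and 20 (PR 60.0).
Interpolate: 18 + (45.00 − 21.4)/(60.0 − 21.4) × (20 − 18) = 19.2

19.2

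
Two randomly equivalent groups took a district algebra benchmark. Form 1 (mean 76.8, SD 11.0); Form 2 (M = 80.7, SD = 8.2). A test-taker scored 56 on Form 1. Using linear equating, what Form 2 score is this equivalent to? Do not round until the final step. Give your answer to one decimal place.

65.2

Linear equating: y = (SD_Y/SD_X)(x − M_X) + M_Y
y = (8.2/11.0)(56 − 76.8) + 80.7
y = 0.745455 × -20.8 + 80.7 = -15.5055 + 80.7 = 65.2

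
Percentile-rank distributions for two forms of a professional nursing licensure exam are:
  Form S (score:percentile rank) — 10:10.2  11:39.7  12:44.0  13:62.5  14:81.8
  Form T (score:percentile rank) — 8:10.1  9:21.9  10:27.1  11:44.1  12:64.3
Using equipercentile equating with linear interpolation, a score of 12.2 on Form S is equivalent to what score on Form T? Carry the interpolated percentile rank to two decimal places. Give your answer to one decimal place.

11.2

PR of 12.2 on Form S: 44.0 + (12.2 − 12)/(13 − 12) × (62.5 − 44.0) = 47.70
On Form T, PR 47.70 falls between score 11 (PR 44.1) and 12 (PR 64.3).
Interpolate: 11 + (47.70 − 44.1)/(64.3 − 44.1) × (12 − 11) = 11.2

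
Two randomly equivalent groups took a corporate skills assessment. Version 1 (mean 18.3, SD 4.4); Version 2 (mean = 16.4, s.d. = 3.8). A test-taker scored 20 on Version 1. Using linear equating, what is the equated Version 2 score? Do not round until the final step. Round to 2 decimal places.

17.87

Linear equating: y = (SD_Y/SD_X)(x − M_X) + M_Y
y = (3.8/4.4)(20 − 18.3) + 16.4
y = 0.863636 × 1.7 + 16.4 = 1.4682 + 16.4 = 17.87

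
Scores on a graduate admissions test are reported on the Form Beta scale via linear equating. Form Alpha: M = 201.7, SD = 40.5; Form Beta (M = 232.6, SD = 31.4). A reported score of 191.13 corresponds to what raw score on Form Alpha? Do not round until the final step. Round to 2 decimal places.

148.21

Invert y = (SD_Y/SD_X)(x − M_X) + M_Y:
x = (SD_X/SD_Y)(y − M_Y) + M_X = (40.5/31.4)(191.13 − 232.6) + 201.7
x = 1.289809 × -41.470 + 201.7 = 148.21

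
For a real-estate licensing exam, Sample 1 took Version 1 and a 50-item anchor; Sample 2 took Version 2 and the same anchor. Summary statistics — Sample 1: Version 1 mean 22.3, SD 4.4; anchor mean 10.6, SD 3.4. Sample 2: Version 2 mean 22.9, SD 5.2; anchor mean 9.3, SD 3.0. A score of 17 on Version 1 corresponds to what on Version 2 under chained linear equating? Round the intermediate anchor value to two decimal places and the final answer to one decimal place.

18.0

Version 1 → anchor (Sample 1): v = (3.4/4.4)(17 − 22.3) + 10.6 = 6.50
anchor → Version 2 (Sample 2): y = (5.2/3.0)(6.50 − 9.3) + 22.9 = 18.0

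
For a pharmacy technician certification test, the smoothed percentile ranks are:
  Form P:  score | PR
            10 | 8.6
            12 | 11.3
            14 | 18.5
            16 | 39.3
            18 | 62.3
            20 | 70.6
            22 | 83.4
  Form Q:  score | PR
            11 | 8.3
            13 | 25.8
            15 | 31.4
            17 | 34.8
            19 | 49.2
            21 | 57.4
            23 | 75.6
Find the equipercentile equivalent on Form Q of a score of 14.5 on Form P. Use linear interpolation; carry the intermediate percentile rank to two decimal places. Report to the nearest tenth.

PR of 14.5 on Form P: 18.5 + (14.5 − 14)/(16 − 14) × (39.3 − 18.5) = 23.70
On Form Q, PR 23.70 falls between score 11 (PR 8.3) and 13 (PR 25.8).
Interpolate: 11 + (23.70 − 8.3)/(25.8 − 8.3) × (13 − 11) = 12.8

12.8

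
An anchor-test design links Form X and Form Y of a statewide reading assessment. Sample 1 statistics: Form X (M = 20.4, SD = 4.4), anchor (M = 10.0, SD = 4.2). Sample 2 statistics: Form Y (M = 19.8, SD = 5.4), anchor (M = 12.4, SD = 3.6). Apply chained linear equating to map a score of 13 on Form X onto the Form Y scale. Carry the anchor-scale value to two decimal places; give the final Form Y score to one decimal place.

5.6

Form X → anchor (Sample 1): v = (4.2/4.4)(13 − 20.4) + 10.0 = 2.94
anchor → Form Y (Sample 2): y = (5.4/3.6)(2.94 − 12.4) + 19.8 = 5.6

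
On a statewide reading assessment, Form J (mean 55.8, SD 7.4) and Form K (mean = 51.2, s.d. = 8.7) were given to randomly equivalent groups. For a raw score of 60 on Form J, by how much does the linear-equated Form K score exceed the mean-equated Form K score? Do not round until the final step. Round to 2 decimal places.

Mean-equated: 60 + (51.2 − 55.8) = 55.40
Linear-equated: (8.7/7.4)(60 − 55.8) + 51.2 = 56.138
Difference = 56.138 − 55.40 = 0.74

0.74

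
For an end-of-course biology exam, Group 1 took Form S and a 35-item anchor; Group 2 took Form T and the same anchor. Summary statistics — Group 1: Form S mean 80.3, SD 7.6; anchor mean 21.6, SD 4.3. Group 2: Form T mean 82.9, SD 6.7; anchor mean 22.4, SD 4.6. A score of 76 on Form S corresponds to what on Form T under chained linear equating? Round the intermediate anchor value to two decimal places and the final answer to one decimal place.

78.2

Form S → anchor (Group 1): v = (4.3/7.6)(76 − 80.3) + 21.6 = 19.17
anchor → Form T (Group 2): y = (6.7/4.6)(19.17 − 22.4) + 82.9 = 78.2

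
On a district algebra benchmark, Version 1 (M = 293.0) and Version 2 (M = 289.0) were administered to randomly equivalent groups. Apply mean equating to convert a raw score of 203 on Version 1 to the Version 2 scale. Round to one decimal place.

Mean equating: y = x + (M_Y − M_X) = 203 + (289.0 − 293.0) = 199.0

199.0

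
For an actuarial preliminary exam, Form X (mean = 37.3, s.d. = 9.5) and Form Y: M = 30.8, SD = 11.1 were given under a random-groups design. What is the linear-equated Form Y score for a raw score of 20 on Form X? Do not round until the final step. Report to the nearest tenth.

10.6

Linear equating: y = (SD_Y/SD_X)(x − M_X) + M_Y
y = (11.1/9.5)(20 − 37.3) + 30.8
y = 1.168421 × -17.3 + 30.8 = -20.2137 + 30.8 = 10.6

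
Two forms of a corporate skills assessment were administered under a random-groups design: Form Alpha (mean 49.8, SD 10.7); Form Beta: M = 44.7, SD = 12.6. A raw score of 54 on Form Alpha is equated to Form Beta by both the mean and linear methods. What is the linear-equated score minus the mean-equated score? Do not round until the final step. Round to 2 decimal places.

Mean-equated: 54 + (44.7 − 49.8) = 48.90
Linear-equated: (12.6/10.7)(54 − 49.8) + 44.7 = 49.646
Difference = 49.646 − 48.90 = 0.75

0.75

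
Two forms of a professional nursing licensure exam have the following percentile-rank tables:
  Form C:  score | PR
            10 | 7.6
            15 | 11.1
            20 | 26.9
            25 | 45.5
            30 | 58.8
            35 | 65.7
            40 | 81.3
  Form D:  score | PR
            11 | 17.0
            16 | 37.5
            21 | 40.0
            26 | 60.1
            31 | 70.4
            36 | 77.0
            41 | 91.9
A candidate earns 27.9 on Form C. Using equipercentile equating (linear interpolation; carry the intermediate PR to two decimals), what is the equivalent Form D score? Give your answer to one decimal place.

PR of 27.9 on Form C: 45.5 + (27.9 − 25)/(30 − 25) × (58.8 − 45.5) = 53.21
On Form D, PR 53.21 falls between score 21 (PR 40.0) and 26 (PR 60.1).
Interpolate: 21 + (53.21 − 40.0)/(60.1 − 40.0) × (26 − 21) = 24.3

24.3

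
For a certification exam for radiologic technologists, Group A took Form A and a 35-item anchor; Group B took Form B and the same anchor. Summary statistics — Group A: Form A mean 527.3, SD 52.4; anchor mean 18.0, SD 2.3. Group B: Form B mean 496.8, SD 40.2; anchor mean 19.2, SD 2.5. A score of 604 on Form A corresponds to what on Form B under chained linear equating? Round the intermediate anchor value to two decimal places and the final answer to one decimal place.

Form A → anchor (Group A): v = (2.3/52.4)(604 − 527.3) + 18.0 = 21.37
anchor → Form B (Group B): y = (40.2/2.5)(21.37 − 19.2) + 496.8 = 531.7

531.7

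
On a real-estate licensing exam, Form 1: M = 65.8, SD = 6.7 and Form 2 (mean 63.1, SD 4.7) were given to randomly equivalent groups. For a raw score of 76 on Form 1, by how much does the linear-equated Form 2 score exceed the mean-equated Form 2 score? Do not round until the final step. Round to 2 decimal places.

Mean-equated: 76 + (63.1 − 65.8) = 73.30
Linear-equated: (4.7/6.7)(76 − 65.8) + 63.1 = 70.255
Difference = 70.255 − 73.30 = -3.04

-3.04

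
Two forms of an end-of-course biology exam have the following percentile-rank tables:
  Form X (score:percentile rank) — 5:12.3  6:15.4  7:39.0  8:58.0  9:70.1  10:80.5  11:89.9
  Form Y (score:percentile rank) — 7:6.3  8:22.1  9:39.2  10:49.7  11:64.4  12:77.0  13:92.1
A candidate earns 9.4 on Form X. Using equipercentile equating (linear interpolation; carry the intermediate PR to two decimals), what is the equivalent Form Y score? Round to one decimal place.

11.8

PR of 9.4 on Form X: 70.1 + (9.4 − 9)/(10 − 9) × (80.5 − 70.1) = 74.26
On Form Y, PR 74.26 falls between score 11 (PR 64.4) and 12 (PR 77.0).
Interpolate: 11 + (74.26 − 64.4)/(77.0 − 64.4) × (12 − 11) = 11.8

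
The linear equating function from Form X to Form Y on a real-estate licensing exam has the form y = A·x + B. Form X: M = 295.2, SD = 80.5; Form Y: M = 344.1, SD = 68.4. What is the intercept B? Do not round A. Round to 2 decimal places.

A = SD_Y / SD_X = 68.4 / 80.5 = 0.849689
B = M_Y − A·M_X = 344.1 − 0.849689 × 295.2 = 93.27

93.27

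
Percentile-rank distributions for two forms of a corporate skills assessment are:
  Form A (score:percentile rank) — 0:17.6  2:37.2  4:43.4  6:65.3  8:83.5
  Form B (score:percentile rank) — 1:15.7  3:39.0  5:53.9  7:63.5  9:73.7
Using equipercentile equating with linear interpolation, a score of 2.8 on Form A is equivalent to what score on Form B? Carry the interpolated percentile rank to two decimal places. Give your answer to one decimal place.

PR of 2.8 on Form A: 37.2 + (2.8 − 2)/(4 − 2) × (43.4 − 37.2) = 39.68
On Form B, PR 39.68 falls between score 3 (PR 39.0) and 5 (PR 53.9).
Interpolate: 3 + (39.68 − 39.0)/(53.9 − 39.0) × (5 − 3) = 3.1

3.1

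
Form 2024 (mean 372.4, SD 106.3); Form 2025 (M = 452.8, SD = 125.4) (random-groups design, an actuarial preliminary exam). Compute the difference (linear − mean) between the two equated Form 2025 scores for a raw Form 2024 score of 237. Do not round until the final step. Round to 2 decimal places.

-24.33

Mean-equated: 237 + (452.8 − 372.4) = 317.40
Linear-equated: (125.4/106.3)(237 − 372.4) + 452.8 = 293.071
Difference = 293.071 − 317.40 = -24.33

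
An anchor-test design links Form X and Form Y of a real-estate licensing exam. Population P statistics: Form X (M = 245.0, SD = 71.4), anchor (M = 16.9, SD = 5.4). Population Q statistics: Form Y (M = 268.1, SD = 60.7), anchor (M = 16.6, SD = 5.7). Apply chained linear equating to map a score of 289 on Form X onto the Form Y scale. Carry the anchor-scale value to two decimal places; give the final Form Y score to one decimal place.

Form X → anchor (Population P): v = (5.4/71.4)(289 − 245.0) + 16.9 = 20.23
anchor → Form Y (Population Q): y = (60.7/5.7)(20.23 − 16.6) + 268.1 = 306.8

306.8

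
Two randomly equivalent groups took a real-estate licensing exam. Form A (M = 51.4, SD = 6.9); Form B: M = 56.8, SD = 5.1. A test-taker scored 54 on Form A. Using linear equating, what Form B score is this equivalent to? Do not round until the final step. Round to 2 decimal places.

Linear equating: y = (SD_Y/SD_X)(x − M_X) + M_Y
y = (5.1/6.9)(54 − 51.4) + 56.8
y = 0.739130 × 2.6 + 56.8 = 1.9217 + 56.8 = 58.72

58.72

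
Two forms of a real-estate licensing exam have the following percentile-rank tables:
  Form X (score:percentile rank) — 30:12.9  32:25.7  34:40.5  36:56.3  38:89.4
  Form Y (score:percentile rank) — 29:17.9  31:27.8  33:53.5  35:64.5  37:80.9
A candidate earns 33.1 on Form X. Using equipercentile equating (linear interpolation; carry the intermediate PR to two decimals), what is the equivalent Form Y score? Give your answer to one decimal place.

31.5

PR of 33.1 on Form X: 25.7 + (33.1 − 32)/(34 − 32) × (40.5 − 25.7) = 33.84
On Form Y, PR 33.84 falls between score 31 (PR 27.8) and 33 (PR 53.5).
Interpolate: 31 + (33.84 − 27.8)/(53.5 − 27.8) × (33 − 31) = 31.5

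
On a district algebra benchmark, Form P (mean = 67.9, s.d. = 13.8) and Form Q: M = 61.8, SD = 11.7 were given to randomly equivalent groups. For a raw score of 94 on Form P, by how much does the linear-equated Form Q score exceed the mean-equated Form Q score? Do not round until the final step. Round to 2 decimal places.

Mean-equated: 94 + (61.8 − 67.9) = 87.90
Linear-equated: (11.7/13.8)(94 − 67.9) + 61.8 = 83.928
Difference = 83.928 − 87.90 = -3.97

-3.97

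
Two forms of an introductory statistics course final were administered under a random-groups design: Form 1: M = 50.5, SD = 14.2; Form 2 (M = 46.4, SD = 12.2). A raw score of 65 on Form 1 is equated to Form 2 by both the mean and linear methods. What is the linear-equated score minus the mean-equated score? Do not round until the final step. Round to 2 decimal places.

-2.04

Mean-equated: 65 + (46.4 − 50.5) = 60.90
Linear-equated: (12.2/14.2)(65 − 50.5) + 46.4 = 58.858
Difference = 58.858 − 60.90 = -2.04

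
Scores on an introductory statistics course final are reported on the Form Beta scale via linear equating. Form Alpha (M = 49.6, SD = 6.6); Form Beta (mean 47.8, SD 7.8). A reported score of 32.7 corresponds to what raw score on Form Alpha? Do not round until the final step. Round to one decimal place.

36.8

Invert y = (SD_Y/SD_X)(x − M_X) + M_Y:
x = (SD_X/SD_Y)(y − M_Y) + M_X = (6.6/7.8)(32.7 − 47.8) + 49.6
x = 0.846154 × -15.100 + 49.6 = 36.8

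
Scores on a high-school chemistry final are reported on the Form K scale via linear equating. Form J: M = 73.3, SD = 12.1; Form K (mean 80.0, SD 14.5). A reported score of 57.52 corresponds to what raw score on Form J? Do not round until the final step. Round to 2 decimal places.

54.54

Invert y = (SD_Y/SD_X)(x − M_X) + M_Y:
x = (SD_X/SD_Y)(y − M_Y) + M_X = (12.1/14.5)(57.52 − 80.0) + 73.3
x = 0.834483 × -22.480 + 73.3 = 54.54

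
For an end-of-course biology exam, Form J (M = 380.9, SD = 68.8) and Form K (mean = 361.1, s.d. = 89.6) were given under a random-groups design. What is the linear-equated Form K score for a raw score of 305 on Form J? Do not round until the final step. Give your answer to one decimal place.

Linear equating: y = (SD_Y/SD_X)(x − M_X) + M_Y
y = (89.6/68.8)(305 − 380.9) + 361.1
y = 1.302326 × -75.9 + 361.1 = -98.8465 + 361.1 = 262.3

262.3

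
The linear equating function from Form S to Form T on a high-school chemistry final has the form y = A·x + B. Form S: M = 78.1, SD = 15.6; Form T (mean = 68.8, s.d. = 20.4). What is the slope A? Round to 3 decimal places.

1.308

A = SD_Y / SD_X = 20.4 / 15.6 = 1.308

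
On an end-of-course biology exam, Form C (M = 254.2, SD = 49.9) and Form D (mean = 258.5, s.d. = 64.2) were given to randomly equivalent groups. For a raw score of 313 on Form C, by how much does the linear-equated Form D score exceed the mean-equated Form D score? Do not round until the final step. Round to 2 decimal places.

16.85

Mean-equated: 313 + (258.5 − 254.2) = 317.30
Linear-equated: (64.2/49.9)(313 − 254.2) + 258.5 = 334.151
Difference = 334.151 − 317.30 = 16.85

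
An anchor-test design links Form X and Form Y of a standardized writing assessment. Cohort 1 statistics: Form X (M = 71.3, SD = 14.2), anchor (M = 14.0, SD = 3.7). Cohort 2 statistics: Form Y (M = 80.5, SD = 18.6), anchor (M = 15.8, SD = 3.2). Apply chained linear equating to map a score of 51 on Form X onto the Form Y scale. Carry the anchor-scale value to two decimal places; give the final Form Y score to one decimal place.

39.3

Form X → anchor (Cohort 1): v = (3.7/14.2)(51 − 71.3) + 14.0 = 8.71
anchor → Form Y (Cohort 2): y = (18.6/3.2)(8.71 − 15.8) + 80.5 = 39.3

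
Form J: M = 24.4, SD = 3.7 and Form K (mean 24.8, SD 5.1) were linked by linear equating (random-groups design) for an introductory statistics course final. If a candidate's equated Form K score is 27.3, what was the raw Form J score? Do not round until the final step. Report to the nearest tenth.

26.2

Invert y = (SD_Y/SD_X)(x − M_X) + M_Y:
x = (SD_X/SD_Y)(y − M_Y) + M_X = (3.7/5.1)(27.3 − 24.8) + 24.4
x = 0.725490 × 2.500 + 24.4 = 26.2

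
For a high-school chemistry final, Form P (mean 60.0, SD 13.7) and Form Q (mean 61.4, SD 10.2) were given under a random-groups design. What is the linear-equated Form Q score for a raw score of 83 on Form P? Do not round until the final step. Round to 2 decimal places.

78.52

Linear equating: y = (SD_Y/SD_X)(x − M_X) + M_Y
y = (10.2/13.7)(83 − 60.0) + 61.4
y = 0.744526 × 23.0 + 61.4 = 17.1241 + 61.4 = 78.52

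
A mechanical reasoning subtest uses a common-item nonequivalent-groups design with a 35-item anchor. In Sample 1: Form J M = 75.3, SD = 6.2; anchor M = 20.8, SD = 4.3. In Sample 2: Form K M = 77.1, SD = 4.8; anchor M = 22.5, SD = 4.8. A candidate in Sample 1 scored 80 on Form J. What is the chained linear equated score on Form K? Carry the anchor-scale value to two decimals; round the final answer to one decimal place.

78.7

Form J → anchor (Sample 1): v = (4.3/6.2)(80 − 75.3) + 20.8 = 24.06
anchor → Form K (Sample 2): y = (4.8/4.8)(24.06 − 22.5) + 77.1 = 78.7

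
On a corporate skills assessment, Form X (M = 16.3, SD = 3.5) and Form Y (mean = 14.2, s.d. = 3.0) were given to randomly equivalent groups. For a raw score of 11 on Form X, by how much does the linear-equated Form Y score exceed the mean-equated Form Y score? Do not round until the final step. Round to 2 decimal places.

Mean-equated: 11 + (14.2 − 16.3) = 8.90
Linear-equated: (3.0/3.5)(11 − 16.3) + 14.2 = 9.657
Difference = 9.657 − 8.90 = 0.76

0.76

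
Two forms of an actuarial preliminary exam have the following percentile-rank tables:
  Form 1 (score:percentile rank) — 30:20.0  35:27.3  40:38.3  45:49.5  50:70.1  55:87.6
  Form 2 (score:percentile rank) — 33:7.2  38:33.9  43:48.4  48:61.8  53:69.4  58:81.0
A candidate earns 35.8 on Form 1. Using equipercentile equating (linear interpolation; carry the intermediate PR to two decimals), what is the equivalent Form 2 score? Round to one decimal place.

37.1

PR of 35.8 on Form 1: 27.3 + (35.8 − 35)/(40 − 35) × (38.3 − 27.3) = 29.06
On Form 2, PR 29.06 falls between score 33 (PR 7.2) and 38 (PR 33.9).
Interpolate: 33 + (29.06 − 7.2)/(33.9 − 7.2) × (38 − 33) = 37.1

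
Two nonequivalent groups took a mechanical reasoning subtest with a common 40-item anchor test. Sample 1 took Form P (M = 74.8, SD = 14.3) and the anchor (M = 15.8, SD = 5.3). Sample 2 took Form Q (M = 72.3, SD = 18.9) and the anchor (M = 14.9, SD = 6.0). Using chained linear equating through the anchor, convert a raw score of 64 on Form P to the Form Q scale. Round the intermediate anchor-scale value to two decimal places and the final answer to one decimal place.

Form P → anchor (Sample 1): v = (5.3/14.3)(64 − 74.8) + 15.8 = 11.80
anchor → Form Q (Sample 2): y = (18.9/6.0)(11.80 − 14.9) + 72.3 = 62.5

62.5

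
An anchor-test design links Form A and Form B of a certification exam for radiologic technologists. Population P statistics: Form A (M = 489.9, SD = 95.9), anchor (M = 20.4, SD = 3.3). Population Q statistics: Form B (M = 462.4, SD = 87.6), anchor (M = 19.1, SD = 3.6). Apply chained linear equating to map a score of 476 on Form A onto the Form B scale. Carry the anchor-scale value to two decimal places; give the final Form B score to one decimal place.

Form A → anchor (Population P): v = (3.3/95.9)(476 − 489.9) + 20.4 = 19.92
anchor → Form B (Population Q): y = (87.6/3.6)(19.92 − 19.1) + 462.4 = 482.4

482.4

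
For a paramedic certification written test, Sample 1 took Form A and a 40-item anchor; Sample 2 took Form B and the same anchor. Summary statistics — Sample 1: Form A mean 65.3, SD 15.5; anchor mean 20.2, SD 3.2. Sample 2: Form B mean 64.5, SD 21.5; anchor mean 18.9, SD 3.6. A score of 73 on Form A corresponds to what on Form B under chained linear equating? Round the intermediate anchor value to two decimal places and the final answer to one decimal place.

Form A → anchor (Sample 1): v = (3.2/15.5)(73 − 65.3) + 20.2 = 21.79
anchor → Form B (Sample 2): y = (21.5/3.6)(21.79 − 18.9) + 64.5 = 81.8

81.8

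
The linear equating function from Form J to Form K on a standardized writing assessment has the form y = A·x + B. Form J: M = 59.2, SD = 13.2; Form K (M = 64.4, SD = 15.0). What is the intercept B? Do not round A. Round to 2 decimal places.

A = SD_Y / SD_X = 15.0 / 13.2 = 1.136364
B = M_Y − A·M_X = 64.4 − 1.136364 × 59.2 = -2.87

-2.87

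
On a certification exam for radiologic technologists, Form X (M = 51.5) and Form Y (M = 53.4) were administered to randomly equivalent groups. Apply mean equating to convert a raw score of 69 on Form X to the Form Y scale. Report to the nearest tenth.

Mean equating: y = x + (M_Y − M_X) = 69 + (53.4 − 51.5) = 70.9

70.9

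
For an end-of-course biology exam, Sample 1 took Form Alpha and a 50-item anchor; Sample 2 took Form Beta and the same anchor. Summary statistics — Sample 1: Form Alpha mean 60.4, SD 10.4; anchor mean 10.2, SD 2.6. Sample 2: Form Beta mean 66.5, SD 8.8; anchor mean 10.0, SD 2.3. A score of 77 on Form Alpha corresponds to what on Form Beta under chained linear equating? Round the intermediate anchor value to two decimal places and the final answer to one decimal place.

83.1

Form Alpha → anchor (Sample 1): v = (2.6/10.4)(77 − 60.4) + 10.2 = 14.35
anchor → Form Beta (Sample 2): y = (8.8/2.3)(14.35 − 10.0) + 66.5 = 83.1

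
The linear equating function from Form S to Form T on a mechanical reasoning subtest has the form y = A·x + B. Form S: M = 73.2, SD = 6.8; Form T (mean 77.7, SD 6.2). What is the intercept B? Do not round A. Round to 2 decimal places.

10.96

A = SD_Y / SD_X = 6.2 / 6.8 = 0.911765
B = M_Y − A·M_X = 77.7 − 0.911765 × 73.2 = 10.96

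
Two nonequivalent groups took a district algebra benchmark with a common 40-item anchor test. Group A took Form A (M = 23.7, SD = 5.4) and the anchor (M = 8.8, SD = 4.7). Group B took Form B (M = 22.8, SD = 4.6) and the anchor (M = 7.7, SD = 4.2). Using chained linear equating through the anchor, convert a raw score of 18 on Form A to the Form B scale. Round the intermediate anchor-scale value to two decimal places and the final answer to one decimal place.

Form A → anchor (Group A): v = (4.7/5.4)(18 − 23.7) + 8.8 = 3.84
anchor → Form B (Group B): y = (4.6/4.2)(3.84 − 7.7) + 22.8 = 18.6

18.6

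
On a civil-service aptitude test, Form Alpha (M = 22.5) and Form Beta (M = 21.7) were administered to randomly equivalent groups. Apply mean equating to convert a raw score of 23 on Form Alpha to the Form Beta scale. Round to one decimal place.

Mean equating: y = x + (M_Y − M_X) = 23 + (21.7 − 22.5) = 22.2

22.2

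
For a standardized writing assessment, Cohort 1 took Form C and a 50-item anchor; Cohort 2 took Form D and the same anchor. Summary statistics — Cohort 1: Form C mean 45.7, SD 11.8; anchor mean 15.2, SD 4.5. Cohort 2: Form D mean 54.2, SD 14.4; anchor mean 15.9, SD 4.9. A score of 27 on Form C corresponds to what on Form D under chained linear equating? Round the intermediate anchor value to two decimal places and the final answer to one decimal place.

31.2

Form C → anchor (Cohort 1): v = (4.5/11.8)(27 − 45.7) + 15.2 = 8.07
anchor → Form D (Cohort 2): y = (14.4/4.9)(8.07 − 15.9) + 54.2 = 31.2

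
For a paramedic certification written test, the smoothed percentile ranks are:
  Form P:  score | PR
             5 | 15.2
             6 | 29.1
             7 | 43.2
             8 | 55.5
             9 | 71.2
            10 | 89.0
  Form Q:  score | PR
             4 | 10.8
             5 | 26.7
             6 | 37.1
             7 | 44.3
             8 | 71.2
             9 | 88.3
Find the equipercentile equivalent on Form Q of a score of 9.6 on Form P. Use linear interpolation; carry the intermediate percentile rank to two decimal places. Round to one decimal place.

PR of 9.6 on Form P: 71.2 + (9.6 − 9)/(10 − 9) × (89.0 − 71.2) = 81.88
On Form Q, PR 81.88 falls between score 8 (PR 71.2) and 9 (PR 88.3).
Interpolate: 8 + (81.88 − 71.2)/(88.3 − 71.2) × (9 − 8) = 8.6

8.6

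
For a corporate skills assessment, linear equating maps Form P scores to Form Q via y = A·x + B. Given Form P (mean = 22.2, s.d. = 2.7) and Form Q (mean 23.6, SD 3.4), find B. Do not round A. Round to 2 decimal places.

-4.36

A = SD_Y / SD_X = 3.4 / 2.7 = 1.259259
B = M_Y − A·M_X = 23.6 − 1.259259 × 22.2 = -4.36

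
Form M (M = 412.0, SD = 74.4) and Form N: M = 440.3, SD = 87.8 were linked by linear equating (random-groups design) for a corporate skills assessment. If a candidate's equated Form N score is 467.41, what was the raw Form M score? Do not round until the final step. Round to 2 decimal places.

434.97

Invert y = (SD_Y/SD_X)(x − M_X) + M_Y:
x = (SD_X/SD_Y)(y − M_Y) + M_X = (74.4/87.8)(467.41 − 440.3) + 412.0
x = 0.847380 × 27.110 + 412.0 = 434.97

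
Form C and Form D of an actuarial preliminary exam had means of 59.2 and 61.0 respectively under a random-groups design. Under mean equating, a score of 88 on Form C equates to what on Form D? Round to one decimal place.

89.8

Mean equating: y = x + (M_Y − M_X) = 88 + (61.0 − 59.2) = 89.8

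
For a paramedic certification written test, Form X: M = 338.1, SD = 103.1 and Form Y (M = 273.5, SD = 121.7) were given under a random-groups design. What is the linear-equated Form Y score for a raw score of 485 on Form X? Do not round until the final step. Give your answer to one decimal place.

Linear equating: y = (SD_Y/SD_X)(x − M_X) + M_Y
y = (121.7/103.1)(485 − 338.1) + 273.5
y = 1.180407 × 146.9 + 273.5 = 173.4018 + 273.5 = 446.9

446.9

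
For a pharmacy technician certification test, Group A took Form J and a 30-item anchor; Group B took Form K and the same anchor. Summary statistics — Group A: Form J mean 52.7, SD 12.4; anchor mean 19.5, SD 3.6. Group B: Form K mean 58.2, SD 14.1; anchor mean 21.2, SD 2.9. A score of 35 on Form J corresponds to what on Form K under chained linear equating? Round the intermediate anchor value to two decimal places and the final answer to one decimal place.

Form J → anchor (Group A): v = (3.6/12.4)(35 − 52.7) + 19.5 = 14.36
anchor → Form K (Group B): y = (14.1/2.9)(14.36 − 21.2) + 58.2 = 24.9

24.9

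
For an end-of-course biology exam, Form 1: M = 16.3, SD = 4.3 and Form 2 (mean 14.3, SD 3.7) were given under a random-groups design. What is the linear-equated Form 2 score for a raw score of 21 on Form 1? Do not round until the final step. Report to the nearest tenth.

Linear equating: y = (SD_Y/SD_X)(x − M_X) + M_Y
y = (3.7/4.3)(21 − 16.3) + 14.3
y = 0.860465 × 4.7 + 14.3 = 4.0442 + 14.3 = 18.3

18.3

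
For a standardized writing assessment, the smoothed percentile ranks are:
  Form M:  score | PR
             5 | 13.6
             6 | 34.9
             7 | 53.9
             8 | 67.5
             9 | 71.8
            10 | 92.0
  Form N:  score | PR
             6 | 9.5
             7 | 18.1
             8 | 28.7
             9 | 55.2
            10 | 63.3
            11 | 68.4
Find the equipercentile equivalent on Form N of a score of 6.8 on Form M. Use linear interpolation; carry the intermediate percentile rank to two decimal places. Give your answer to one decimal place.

PR of 6.8 on Form M: 34.9 + (6.8 − 6)/(7 − 6) × (53.9 − 34.9) = 50.10
On Form N, PR 50.10 falls between score 8 (PR 28.7) and 9 (PR 55.2).
Interpolate: 8 + (50.10 − 28.7)/(55.2 − 28.7) × (9 − 8) = 8.8

8.8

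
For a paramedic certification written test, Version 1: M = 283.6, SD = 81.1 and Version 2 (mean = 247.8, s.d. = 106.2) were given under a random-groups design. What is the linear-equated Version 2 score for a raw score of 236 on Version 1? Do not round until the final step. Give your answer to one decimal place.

185.5

Linear equating: y = (SD_Y/SD_X)(x − M_X) + M_Y
y = (106.2/81.1)(236 − 283.6) + 247.8
y = 1.309494 × -47.6 + 247.8 = -62.3319 + 247.8 = 185.5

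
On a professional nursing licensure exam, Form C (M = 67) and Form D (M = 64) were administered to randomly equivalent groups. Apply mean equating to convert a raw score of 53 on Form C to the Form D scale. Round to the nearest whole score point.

50

Mean equating: y = x + (M_Y − M_X) = 53 + (64 − 67) = 50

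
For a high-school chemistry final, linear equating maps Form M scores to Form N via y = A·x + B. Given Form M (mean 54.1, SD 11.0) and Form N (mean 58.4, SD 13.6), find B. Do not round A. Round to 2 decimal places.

A = SD_Y / SD_X = 13.6 / 11.0 = 1.236364
B = M_Y − A·M_X = 58.4 − 1.236364 × 54.1 = -8.49

-8.49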